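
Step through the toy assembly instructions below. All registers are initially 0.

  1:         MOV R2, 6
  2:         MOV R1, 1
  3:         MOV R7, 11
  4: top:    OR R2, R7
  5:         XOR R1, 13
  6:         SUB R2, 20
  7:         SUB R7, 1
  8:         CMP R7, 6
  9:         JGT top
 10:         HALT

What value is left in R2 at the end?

-77

after MOV R2, 6: R2=6
after MOV R1, 1: R1=1
after MOV R7, 11: R7=11
after OR R2, R7: R2=6|11=15
after XOR R1, 13: R1=1^13=12
after SUB R2, 20: R2=15-20=-5
after SUB R7, 1: R7=11-1=10
CMP R7, 6  (cmp 10,6)
JGT top: taken
after OR R2, R7: R2=(-5)|10=-5
after XOR R1, 13: R1=12^13=1
after SUB R2, 20: R2=(-5)-20=-25
after SUB R7, 1: R7=10-1=9
CMP R7, 6  (cmp 9,6)
JGT top: taken
after OR R2, R7: R2=(-25)|9=-17
after XOR R1, 13: R1=1^13=12
after SUB R2, 20: R2=(-17)-20=-37
after SUB R7, 1: R7=9-1=8
CMP R7, 6  (cmp 8,6)
JGT top: taken
after OR R2, R7: R2=(-37)|8=-37
after XOR R1, 13: R1=12^13=1
after SUB R2, 20: R2=(-37)-20=-57
after SUB R7, 1: R7=8-1=7
CMP R7, 6  (cmp 7,6)
JGT top: taken
after OR R2, R7: R2=(-57)|7=-57
after XOR R1, 13: R1=1^13=12
after SUB R2, 20: R2=(-57)-20=-77
after SUB R7, 1: R7=7-1=6
CMP R7, 6  (cmp 6,6)
JGT top: not taken
halt.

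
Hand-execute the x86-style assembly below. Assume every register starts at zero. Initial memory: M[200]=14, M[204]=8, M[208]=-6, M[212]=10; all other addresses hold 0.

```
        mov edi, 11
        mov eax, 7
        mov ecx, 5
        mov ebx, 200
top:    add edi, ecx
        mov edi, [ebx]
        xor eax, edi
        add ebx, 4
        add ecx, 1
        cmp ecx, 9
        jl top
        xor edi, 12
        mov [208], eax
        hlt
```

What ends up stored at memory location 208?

-15

after mov edi, 11: edi=11
after mov eax, 7: eax=7
after mov ecx, 5: ecx=5
after mov ebx, 200: ebx=200
after add edi, ecx: edi=11+5=16
after mov edi, [ebx]: edi=M[200]=14
after xor eax, edi: eax=7^14=9
after add ebx, 4: ebx=200+4=204
after add ecx, 1: ecx=5+1=6
cmp ecx, 9  (cmp 6,9)
jl top: taken
after add edi, ecx: edi=14+6=20
after mov edi, [ebx]: edi=M[204]=8
after xor eax, edi: eax=9^8=1
after add ebx, 4: ebx=204+4=208
after add ecx, 1: ecx=6+1=7
cmp ecx, 9  (cmp 7,9)
jl top: taken
after add edi, ecx: edi=8+7=15
after mov edi, [ebx]: edi=M[208]=-6
after xor eax, edi: eax=1^(-6)=-5
after add ebx, 4: ebx=208+4=212
after add ecx, 1: ecx=7+1=8
cmp ecx, 9  (cmp 8,9)
jl top: taken
after add edi, ecx: edi=(-6)+8=2
after mov edi, [ebx]: edi=M[212]=10
after xor eax, edi: eax=(-5)^10=-15
after add ebx, 4: ebx=212+4=216
after add ecx, 1: ecx=8+1=9
cmp ecx, 9  (cmp 9,9)
jl top: not taken
after xor edi, 12: edi=10^12=6
mov [208], eax → M[208]=-15
halt.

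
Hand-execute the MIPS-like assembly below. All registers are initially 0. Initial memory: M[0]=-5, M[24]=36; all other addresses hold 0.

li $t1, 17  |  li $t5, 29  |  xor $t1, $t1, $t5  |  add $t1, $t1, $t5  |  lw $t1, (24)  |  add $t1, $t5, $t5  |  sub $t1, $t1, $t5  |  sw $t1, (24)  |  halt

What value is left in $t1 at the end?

29

after li $t1, 17: $t1=17
after li $t5, 29: $t5=29
after xor $t1, $t1, $t5: $t1=17^29=12
after add $t1, $t1, $t5: $t1=12+29=41
after lw $t1, (24): $t1=M[24]=36
after add $t1, $t5, $t5: $t1=29+29=58
after sub $t1, $t1, $t5: $t1=58-29=29
sw $t1, (24) → M[24]=29
halt.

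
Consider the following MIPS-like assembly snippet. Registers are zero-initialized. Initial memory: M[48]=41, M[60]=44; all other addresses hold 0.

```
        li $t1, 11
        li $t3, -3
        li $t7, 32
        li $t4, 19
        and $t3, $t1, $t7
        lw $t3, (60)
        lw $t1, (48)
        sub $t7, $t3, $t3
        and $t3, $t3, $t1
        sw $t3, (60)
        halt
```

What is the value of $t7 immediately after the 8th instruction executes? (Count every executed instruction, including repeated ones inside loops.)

$t1=11
$t3=-3
$t7=32
$t4=19
$t3=11&32=0
$t3=M[60]=44
$t1=M[48]=41
$t7=44-44=0
After step 8: $t7 = 0.

0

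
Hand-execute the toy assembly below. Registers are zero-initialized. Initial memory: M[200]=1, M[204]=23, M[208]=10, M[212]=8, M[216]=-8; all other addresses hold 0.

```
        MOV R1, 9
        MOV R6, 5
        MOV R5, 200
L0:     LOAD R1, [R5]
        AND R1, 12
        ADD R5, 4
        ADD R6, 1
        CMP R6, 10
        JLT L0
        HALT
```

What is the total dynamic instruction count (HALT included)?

34

after MOV R1, 9: R1=9
after MOV R6, 5: R6=5
after MOV R5, 200: R5=200
after LOAD R1, [R5]: R1=M[200]=1
after AND R1, 12: R1=1&12=0
after ADD R5, 4: R5=200+4=204
after ADD R6, 1: R6=5+1=6
CMP R6, 10  (cmp 6,10)
JLT L0: taken
after LOAD R1, [R5]: R1=M[204]=23
after AND R1, 12: R1=23&12=4
after ADD R5, 4: R5=204+4=208
after ADD R6, 1: R6=6+1=7
CMP R6, 10  (cmp 7,10)
JLT L0: taken
after LOAD R1, [R5]: R1=M[208]=10
after AND R1, 12: R1=10&12=8
after ADD R5, 4: R5=208+4=212
after ADD R6, 1: R6=7+1=8
CMP R6, 10  (cmp 8,10)
JLT L0: taken
after LOAD R1, [R5]: R1=M[212]=8
after AND R1, 12: R1=8&12=8
after ADD R5, 4: R5=212+4=216
after ADD R6, 1: R6=8+1=9
CMP R6, 10  (cmp 9,10)
JLT L0: taken
after LOAD R1, [R5]: R1=M[216]=-8
after AND R1, 12: R1=(-8)&12=8
after ADD R5, 4: R5=216+4=220
after ADD R6, 1: R6=9+1=10
CMP R6, 10  (cmp 10,10)
JLT L0: not taken
halt.
Total executed instructions: 34.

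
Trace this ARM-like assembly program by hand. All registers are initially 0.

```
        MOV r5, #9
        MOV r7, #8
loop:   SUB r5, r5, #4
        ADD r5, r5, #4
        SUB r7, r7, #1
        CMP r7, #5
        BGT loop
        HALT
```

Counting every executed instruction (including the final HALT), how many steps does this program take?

18

r5=9
r7=8
r5=9-4=5
r5=5+4=9
r7=8-1=7
CMP r7, #5  (cmp 7,5)
BGT loop: taken
r5=9-4=5
r5=5+4=9
r7=7-1=6
CMP r7, #5  (cmp 6,5)
BGT loop: taken
r5=9-4=5
r5=5+4=9
r7=6-1=5
CMP r7, #5  (cmp 5,5)
BGT loop: not taken
halt.
Total executed instructions: 18.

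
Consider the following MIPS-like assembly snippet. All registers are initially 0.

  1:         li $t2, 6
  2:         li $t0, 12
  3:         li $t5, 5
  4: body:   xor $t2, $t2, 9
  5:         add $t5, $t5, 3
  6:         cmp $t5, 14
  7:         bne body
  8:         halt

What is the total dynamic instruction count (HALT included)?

after li $t2, 6: $t2=6
after li $t0, 12: $t0=12
after li $t5, 5: $t5=5
after xor $t2, $t2, 9: $t2=6^9=15
after add $t5, $t5, 3: $t5=5+3=8
cmp $t5, 14  (cmp 8,14)
bne body: taken
after xor $t2, $t2, 9: $t2=15^9=6
after add $t5, $t5, 3: $t5=8+3=11
cmp $t5, 14  (cmp 11,14)
bne body: taken
after xor $t2, $t2, 9: $t2=6^9=15
after add $t5, $t5, 3: $t5=11+3=14
cmp $t5, 14  (cmp 14,14)
bne body: not taken
halt.
Total executed instructions: 16.

16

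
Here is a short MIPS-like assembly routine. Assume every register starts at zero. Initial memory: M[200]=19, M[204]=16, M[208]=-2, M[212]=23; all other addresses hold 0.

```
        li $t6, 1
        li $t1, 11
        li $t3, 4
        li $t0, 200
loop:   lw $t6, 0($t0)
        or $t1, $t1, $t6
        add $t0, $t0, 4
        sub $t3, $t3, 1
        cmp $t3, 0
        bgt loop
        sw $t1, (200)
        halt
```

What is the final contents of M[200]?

-1

li $t6, 1 → $t6=1
li $t1, 11 → $t1=11
li $t3, 4 → $t3=4
li $t0, 200 → $t0=200
lw $t6, 0($t0) → $t6=M[200]=19
or $t1, $t1, $t6 → $t1=11|19=27
add $t0, $t0, 4 → $t0=200+4=204
sub $t3, $t3, 1 → $t3=4-1=3
cmp $t3, 0  (cmp 3,0)
bgt loop: taken
lw $t6, 0($t0) → $t6=M[204]=16
or $t1, $t1, $t6 → $t1=27|16=27
add $t0, $t0, 4 → $t0=204+4=208
sub $t3, $t3, 1 → $t3=3-1=2
cmp $t3, 0  (cmp 2,0)
bgt loop: taken
lw $t6, 0($t0) → $t6=M[208]=-2
or $t1, $t1, $t6 → $t1=27|(-2)=-1
add $t0, $t0, 4 → $t0=208+4=212
sub $t3, $t3, 1 → $t3=2-1=1
cmp $t3, 0  (cmp 1,0)
bgt loop: taken
lw $t6, 0($t0) → $t6=M[212]=23
or $t1, $t1, $t6 → $t1=(-1)|23=-1
add $t0, $t0, 4 → $t0=212+4=216
sub $t3, $t3, 1 → $t3=1-1=0
cmp $t3, 0  (cmp 0,0)
bgt loop: not taken
sw $t1, (200) → M[200]=-1
halt.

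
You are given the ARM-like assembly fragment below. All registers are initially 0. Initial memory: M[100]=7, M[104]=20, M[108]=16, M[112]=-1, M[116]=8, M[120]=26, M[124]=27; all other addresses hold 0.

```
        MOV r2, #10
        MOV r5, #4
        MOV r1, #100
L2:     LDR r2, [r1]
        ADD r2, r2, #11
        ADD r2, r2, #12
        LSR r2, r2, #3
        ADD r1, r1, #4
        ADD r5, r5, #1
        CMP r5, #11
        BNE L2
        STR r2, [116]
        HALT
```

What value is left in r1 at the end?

128

r2=10
r5=4
r1=100
r2=M[100]=7
r2=7+11=18
r2=18+12=30
r2=30>>3=3
r1=100+4=104
r5=4+1=5
CMP r5, #11  (cmp 5,11)
BNE L2: taken
r2=M[104]=20
r2=20+11=31
r2=31+12=43
r2=43>>3=5
r1=104+4=108
r5=5+1=6
CMP r5, #11  (cmp 6,11)
BNE L2: taken
r2=M[108]=16
r2=16+11=27
r2=27+12=39
r2=39>>3=4
r1=108+4=112
r5=6+1=7
CMP r5, #11  (cmp 7,11)
BNE L2: taken
r2=M[112]=-1
r2=(-1)+11=10
r2=10+12=22
r2=22>>3=2
r1=112+4=116
r5=7+1=8
CMP r5, #11  (cmp 8,11)
BNE L2: taken
r2=M[116]=8
r2=8+11=19
r2=19+12=31
r2=31>>3=3
r1=116+4=120
r5=8+1=9
CMP r5, #11  (cmp 9,11)
BNE L2: taken
r2=M[120]=26
r2=26+11=37
r2=37+12=49
r2=49>>3=6
r1=120+4=124
r5=9+1=10
CMP r5, #11  (cmp 10,11)
BNE L2: taken
r2=M[124]=27
r2=27+11=38
r2=38+12=50
r2=50>>3=6
r1=124+4=128
r5=10+1=11
CMP r5, #11  (cmp 11,11)
BNE L2: not taken
STR r2, [116] → M[116]=6
halt.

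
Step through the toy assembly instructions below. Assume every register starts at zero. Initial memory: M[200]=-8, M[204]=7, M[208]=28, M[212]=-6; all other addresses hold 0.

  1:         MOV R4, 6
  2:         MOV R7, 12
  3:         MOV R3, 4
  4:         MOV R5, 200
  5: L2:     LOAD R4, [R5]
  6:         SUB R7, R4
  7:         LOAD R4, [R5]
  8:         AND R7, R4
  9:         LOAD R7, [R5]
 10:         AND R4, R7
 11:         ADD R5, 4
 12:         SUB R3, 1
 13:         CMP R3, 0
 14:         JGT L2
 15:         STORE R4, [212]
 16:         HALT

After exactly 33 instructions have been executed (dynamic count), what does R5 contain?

212

after MOV R4, 6: R4=6
after MOV R7, 12: R7=12
after MOV R3, 4: R3=4
after MOV R5, 200: R5=200
after LOAD R4, [R5]: R4=M[200]=-8
after SUB R7, R4: R7=12-(-8)=20
after LOAD R4, [R5]: R4=M[200]=-8
after AND R7, R4: R7=20&(-8)=16
after LOAD R7, [R5]: R7=M[200]=-8
after AND R4, R7: R4=(-8)&(-8)=-8
after ADD R5, 4: R5=200+4=204
after SUB R3, 1: R3=4-1=3
CMP R3, 0  (cmp 3,0)
JGT L2: taken
after LOAD R4, [R5]: R4=M[204]=7
after SUB R7, R4: R7=(-8)-7=-15
after LOAD R4, [R5]: R4=M[204]=7
after AND R7, R4: R7=(-15)&7=1
after LOAD R7, [R5]: R7=M[204]=7
after AND R4, R7: R4=7&7=7
after ADD R5, 4: R5=204+4=208
after SUB R3, 1: R3=3-1=2
CMP R3, 0  (cmp 2,0)
JGT L2: taken
after LOAD R4, [R5]: R4=M[208]=28
after SUB R7, R4: R7=7-28=-21
after LOAD R4, [R5]: R4=M[208]=28
after AND R7, R4: R7=(-21)&28=8
after LOAD R7, [R5]: R7=M[208]=28
after AND R4, R7: R4=28&28=28
after ADD R5, 4: R5=208+4=212
after SUB R3, 1: R3=2-1=1
CMP R3, 0  (cmp 1,0)
After step 33: R5 = 212.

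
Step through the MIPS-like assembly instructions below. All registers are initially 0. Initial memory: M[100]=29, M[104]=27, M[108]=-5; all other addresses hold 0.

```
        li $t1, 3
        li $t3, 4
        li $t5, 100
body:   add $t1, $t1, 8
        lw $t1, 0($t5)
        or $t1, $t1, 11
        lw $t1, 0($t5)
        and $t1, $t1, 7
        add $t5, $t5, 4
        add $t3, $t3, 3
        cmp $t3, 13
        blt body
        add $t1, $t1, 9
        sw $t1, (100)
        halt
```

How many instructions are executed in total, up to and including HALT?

33

after li $t1, 3: $t1=3
after li $t3, 4: $t3=4
after li $t5, 100: $t5=100
after add $t1, $t1, 8: $t1=3+8=11
after lw $t1, 0($t5): $t1=M[100]=29
after or $t1, $t1, 11: $t1=29|11=31
after lw $t1, 0($t5): $t1=M[100]=29
after and $t1, $t1, 7: $t1=29&7=5
after add $t5, $t5, 4: $t5=100+4=104
after add $t3, $t3, 3: $t3=4+3=7
cmp $t3, 13  (cmp 7,13)
blt body: taken
after add $t1, $t1, 8: $t1=5+8=13
after lw $t1, 0($t5): $t1=M[104]=27
after or $t1, $t1, 11: $t1=27|11=27
after lw $t1, 0($t5): $t1=M[104]=27
after and $t1, $t1, 7: $t1=27&7=3
after add $t5, $t5, 4: $t5=104+4=108
after add $t3, $t3, 3: $t3=7+3=10
cmp $t3, 13  (cmp 10,13)
blt body: taken
after add $t1, $t1, 8: $t1=3+8=11
after lw $t1, 0($t5): $t1=M[108]=-5
after or $t1, $t1, 11: $t1=(-5)|11=-5
after lw $t1, 0($t5): $t1=M[108]=-5
after and $t1, $t1, 7: $t1=(-5)&7=3
after add $t5, $t5, 4: $t5=108+4=112
after add $t3, $t3, 3: $t3=10+3=13
cmp $t3, 13  (cmp 13,13)
blt body: not taken
after add $t1, $t1, 9: $t1=3+9=12
sw $t1, (100) → M[100]=12
halt.
Total executed instructions: 33.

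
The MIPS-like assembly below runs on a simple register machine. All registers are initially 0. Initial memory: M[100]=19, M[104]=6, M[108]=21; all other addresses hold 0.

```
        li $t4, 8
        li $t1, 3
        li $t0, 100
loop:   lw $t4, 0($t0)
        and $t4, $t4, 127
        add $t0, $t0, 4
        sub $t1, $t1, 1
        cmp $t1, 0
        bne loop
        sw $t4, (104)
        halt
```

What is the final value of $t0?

after li $t4, 8: $t4=8
after li $t1, 3: $t1=3
after li $t0, 100: $t0=100
after lw $t4, 0($t0): $t4=M[100]=19
after and $t4, $t4, 127: $t4=19&127=19
after add $t0, $t0, 4: $t0=100+4=104
after sub $t1, $t1, 1: $t1=3-1=2
cmp $t1, 0  (cmp 2,0)
bne loop: taken
after lw $t4, 0($t0): $t4=M[104]=6
after and $t4, $t4, 127: $t4=6&127=6
after add $t0, $t0, 4: $t0=104+4=108
after sub $t1, $t1, 1: $t1=2-1=1
cmp $t1, 0  (cmp 1,0)
bne loop: taken
after lw $t4, 0($t0): $t4=M[108]=21
after and $t4, $t4, 127: $t4=21&127=21
after add $t0, $t0, 4: $t0=108+4=112
after sub $t1, $t1, 1: $t1=1-1=0
cmp $t1, 0  (cmp 0,0)
bne loop: not taken
sw $t4, (104) → M[104]=21
halt.

112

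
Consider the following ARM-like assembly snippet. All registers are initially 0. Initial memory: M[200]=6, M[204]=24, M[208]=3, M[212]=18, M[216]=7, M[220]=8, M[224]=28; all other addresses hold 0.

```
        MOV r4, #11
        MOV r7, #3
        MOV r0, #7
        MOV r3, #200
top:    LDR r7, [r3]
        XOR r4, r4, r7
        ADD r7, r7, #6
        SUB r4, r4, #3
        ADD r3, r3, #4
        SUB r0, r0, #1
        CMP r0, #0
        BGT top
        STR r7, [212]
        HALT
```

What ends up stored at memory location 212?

34

r4=11
r7=3
r0=7
r3=200
r7=M[200]=6
r4=11^6=13
r7=6+6=12
r4=13-3=10
r3=200+4=204
r0=7-1=6
CMP r0, #0  (cmp 6,0)
BGT top: taken
r7=M[204]=24
r4=10^24=18
r7=24+6=30
r4=18-3=15
r3=204+4=208
r0=6-1=5
CMP r0, #0  (cmp 5,0)
BGT top: taken
r7=M[208]=3
r4=15^3=12
r7=3+6=9
r4=12-3=9
r3=208+4=212
r0=5-1=4
CMP r0, #0  (cmp 4,0)
BGT top: taken
r7=M[212]=18
r4=9^18=27
r7=18+6=24
r4=27-3=24
r3=212+4=216
r0=4-1=3
CMP r0, #0  (cmp 3,0)
BGT top: taken
r7=M[216]=7
r4=24^7=31
r7=7+6=13
r4=31-3=28
r3=216+4=220
r0=3-1=2
CMP r0, #0  (cmp 2,0)
BGT top: taken
r7=M[220]=8
r4=28^8=20
r7=8+6=14
r4=20-3=17
r3=220+4=224
r0=2-1=1
CMP r0, #0  (cmp 1,0)
BGT top: taken
r7=M[224]=28
r4=17^28=13
r7=28+6=34
r4=13-3=10
r3=224+4=228
r0=1-1=0
CMP r0, #0  (cmp 0,0)
BGT top: not taken
STR r7, [212] → M[212]=34
halt.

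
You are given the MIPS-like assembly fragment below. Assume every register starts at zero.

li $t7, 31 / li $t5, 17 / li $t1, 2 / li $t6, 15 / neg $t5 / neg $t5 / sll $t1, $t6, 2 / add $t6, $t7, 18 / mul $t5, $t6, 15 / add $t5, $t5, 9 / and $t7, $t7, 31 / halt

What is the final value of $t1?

after li $t7, 31: $t7=31
after li $t5, 17: $t5=17
after li $t1, 2: $t1=2
after li $t6, 15: $t6=15
after neg $t5: $t5=-(17)=-17
after neg $t5: $t5=-(-17)=17
after sll $t1, $t6, 2: $t1=15<<2=60
after add $t6, $t7, 18: $t6=31+18=49
after mul $t5, $t6, 15: $t5=49*15=735
after add $t5, $t5, 9: $t5=735+9=744
after and $t7, $t7, 31: $t7=31&31=31
halt.

60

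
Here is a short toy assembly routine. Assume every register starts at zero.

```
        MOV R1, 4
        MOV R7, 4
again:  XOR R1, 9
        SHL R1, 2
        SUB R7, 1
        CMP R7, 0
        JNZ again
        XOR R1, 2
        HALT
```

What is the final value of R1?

4086

R1=4
R7=4
R1=4^9=13
R1=13<<2=52
R7=4-1=3
CMP R7, 0  (cmp 3,0)
JNZ again: taken
R1=52^9=61
R1=61<<2=244
R7=3-1=2
CMP R7, 0  (cmp 2,0)
JNZ again: taken
R1=244^9=253
R1=253<<2=1012
R7=2-1=1
CMP R7, 0  (cmp 1,0)
JNZ again: taken
R1=1012^9=1021
R1=1021<<2=4084
R7=1-1=0
CMP R7, 0  (cmp 0,0)
JNZ again: not taken
R1=4084^2=4086
halt.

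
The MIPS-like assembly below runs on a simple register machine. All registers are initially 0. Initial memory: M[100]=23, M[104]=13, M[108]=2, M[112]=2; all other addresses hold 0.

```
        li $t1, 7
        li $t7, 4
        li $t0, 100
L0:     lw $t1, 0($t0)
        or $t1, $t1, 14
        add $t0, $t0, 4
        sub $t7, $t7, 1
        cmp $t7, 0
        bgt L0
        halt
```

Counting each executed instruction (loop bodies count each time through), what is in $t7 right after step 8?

3

$t1=7
$t7=4
$t0=100
$t1=M[100]=23
$t1=23|14=31
$t0=100+4=104
$t7=4-1=3
cmp $t7, 0  (cmp 3,0)
After step 8: $t7 = 3.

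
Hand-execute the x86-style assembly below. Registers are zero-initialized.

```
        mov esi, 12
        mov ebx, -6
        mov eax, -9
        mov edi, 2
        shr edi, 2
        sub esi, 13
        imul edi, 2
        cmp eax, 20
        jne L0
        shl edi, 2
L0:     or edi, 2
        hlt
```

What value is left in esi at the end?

after mov esi, 12: esi=12
after mov ebx, -6: ebx=-6
after mov eax, -9: eax=-9
after mov edi, 2: edi=2
after shr edi, 2: edi=2>>2=0
after sub esi, 13: esi=12-13=-1
after imul edi, 2: edi=0*2=0
cmp eax, 20  (cmp -9,20)
jne L0: taken
after or edi, 2: edi=0|2=2
halt.

-1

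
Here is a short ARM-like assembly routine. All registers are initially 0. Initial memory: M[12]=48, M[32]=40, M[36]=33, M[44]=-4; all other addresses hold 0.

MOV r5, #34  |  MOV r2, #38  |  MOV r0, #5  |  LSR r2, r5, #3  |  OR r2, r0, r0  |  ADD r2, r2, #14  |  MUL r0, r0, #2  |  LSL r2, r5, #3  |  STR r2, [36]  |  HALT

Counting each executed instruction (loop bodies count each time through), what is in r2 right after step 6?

MOV r5, #34 → r5=34
MOV r2, #38 → r2=38
MOV r0, #5 → r0=5
LSR r2, r5, #3 → r2=34>>3=4
OR r2, r0, r0 → r2=5|5=5
ADD r2, r2, #14 → r2=5+14=19
After step 6: r2 = 19.

19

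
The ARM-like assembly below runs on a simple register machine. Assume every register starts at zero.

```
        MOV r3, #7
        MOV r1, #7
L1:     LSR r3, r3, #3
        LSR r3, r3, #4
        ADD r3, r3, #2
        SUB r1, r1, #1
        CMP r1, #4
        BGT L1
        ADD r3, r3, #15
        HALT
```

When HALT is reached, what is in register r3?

17

r3=7
r1=7
r3=7>>3=0
r3=0>>4=0
r3=0+2=2
r1=7-1=6
CMP r1, #4  (cmp 6,4)
BGT L1: taken
r3=2>>3=0
r3=0>>4=0
r3=0+2=2
r1=6-1=5
CMP r1, #4  (cmp 5,4)
BGT L1: taken
r3=2>>3=0
r3=0>>4=0
r3=0+2=2
r1=5-1=4
CMP r1, #4  (cmp 4,4)
BGT L1: not taken
r3=2+15=17
halt.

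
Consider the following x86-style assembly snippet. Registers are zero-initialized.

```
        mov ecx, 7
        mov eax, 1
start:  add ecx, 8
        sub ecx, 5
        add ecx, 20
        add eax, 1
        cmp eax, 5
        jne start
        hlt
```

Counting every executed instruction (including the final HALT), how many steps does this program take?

27

ecx=7
eax=1
ecx=7+8=15
ecx=15-5=10
ecx=10+20=30
eax=1+1=2
cmp eax, 5  (cmp 2,5)
jne start: taken
ecx=30+8=38
ecx=38-5=33
ecx=33+20=53
eax=2+1=3
cmp eax, 5  (cmp 3,5)
jne start: taken
ecx=53+8=61
ecx=61-5=56
ecx=56+20=76
eax=3+1=4
cmp eax, 5  (cmp 4,5)
jne start: taken
ecx=76+8=84
ecx=84-5=79
ecx=79+20=99
eax=4+1=5
cmp eax, 5  (cmp 5,5)
jne start: not taken
halt.
Total executed instructions: 27.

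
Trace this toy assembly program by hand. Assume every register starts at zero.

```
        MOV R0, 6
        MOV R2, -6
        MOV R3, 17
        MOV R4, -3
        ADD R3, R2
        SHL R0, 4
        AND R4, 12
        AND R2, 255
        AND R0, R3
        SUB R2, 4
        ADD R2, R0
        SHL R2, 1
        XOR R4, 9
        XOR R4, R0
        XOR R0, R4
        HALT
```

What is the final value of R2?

MOV R0, 6 → R0=6
MOV R2, -6 → R2=-6
MOV R3, 17 → R3=17
MOV R4, -3 → R4=-3
ADD R3, R2 → R3=17+(-6)=11
SHL R0, 4 → R0=6<<4=96
AND R4, 12 → R4=(-3)&12=12
AND R2, 255 → R2=(-6)&255=250
AND R0, R3 → R0=96&11=0
SUB R2, 4 → R2=250-4=246
ADD R2, R0 → R2=246+0=246
SHL R2, 1 → R2=246<<1=492
XOR R4, 9 → R4=12^9=5
XOR R4, R0 → R4=5^0=5
XOR R0, R4 → R0=0^5=5
halt.

492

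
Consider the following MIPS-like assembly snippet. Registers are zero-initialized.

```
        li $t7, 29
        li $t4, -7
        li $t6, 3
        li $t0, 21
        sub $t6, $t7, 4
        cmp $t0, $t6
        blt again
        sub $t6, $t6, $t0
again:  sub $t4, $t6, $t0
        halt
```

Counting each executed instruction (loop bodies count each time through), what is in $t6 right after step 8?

25

$t7=29
$t4=-7
$t6=3
$t0=21
$t6=29-4=25
cmp $t0, $t6  (cmp 21,25)
blt again: taken
$t4=25-21=4
After step 8: $t6 = 25.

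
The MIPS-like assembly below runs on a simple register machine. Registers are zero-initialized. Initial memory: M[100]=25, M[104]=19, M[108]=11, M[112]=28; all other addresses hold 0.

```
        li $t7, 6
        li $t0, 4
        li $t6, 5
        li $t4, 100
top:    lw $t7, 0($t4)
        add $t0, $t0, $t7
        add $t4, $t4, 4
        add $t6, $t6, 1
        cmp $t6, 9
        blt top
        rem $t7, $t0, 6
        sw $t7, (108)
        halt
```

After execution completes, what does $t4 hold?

116

after li $t7, 6: $t7=6
after li $t0, 4: $t0=4
after li $t6, 5: $t6=5
after li $t4, 100: $t4=100
after lw $t7, 0($t4): $t7=M[100]=25
after add $t0, $t0, $t7: $t0=4+25=29
after add $t4, $t4, 4: $t4=100+4=104
after add $t6, $t6, 1: $t6=5+1=6
cmp $t6, 9  (cmp 6,9)
blt top: taken
after lw $t7, 0($t4): $t7=M[104]=19
after add $t0, $t0, $t7: $t0=29+19=48
after add $t4, $t4, 4: $t4=104+4=108
after add $t6, $t6, 1: $t6=6+1=7
cmp $t6, 9  (cmp 7,9)
blt top: taken
after lw $t7, 0($t4): $t7=M[108]=11
after add $t0, $t0, $t7: $t0=48+11=59
after add $t4, $t4, 4: $t4=108+4=112
after add $t6, $t6, 1: $t6=7+1=8
cmp $t6, 9  (cmp 8,9)
blt top: taken
after lw $t7, 0($t4): $t7=M[112]=28
after add $t0, $t0, $t7: $t0=59+28=87
after add $t4, $t4, 4: $t4=112+4=116
after add $t6, $t6, 1: $t6=8+1=9
cmp $t6, 9  (cmp 9,9)
blt top: not taken
after rem $t7, $t0, 6: $t7=87%6=3
sw $t7, (108) → M[108]=3
halt.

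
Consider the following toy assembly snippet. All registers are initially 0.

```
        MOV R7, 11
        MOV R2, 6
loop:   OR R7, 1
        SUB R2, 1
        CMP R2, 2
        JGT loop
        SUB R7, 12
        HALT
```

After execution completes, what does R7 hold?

-1

after MOV R7, 11: R7=11
after MOV R2, 6: R2=6
after OR R7, 1: R7=11|1=11
after SUB R2, 1: R2=6-1=5
CMP R2, 2  (cmp 5,2)
JGT loop: taken
after OR R7, 1: R7=11|1=11
after SUB R2, 1: R2=5-1=4
CMP R2, 2  (cmp 4,2)
JGT loop: taken
after OR R7, 1: R7=11|1=11
after SUB R2, 1: R2=4-1=3
CMP R2, 2  (cmp 3,2)
JGT loop: taken
after OR R7, 1: R7=11|1=11
after SUB R2, 1: R2=3-1=2
CMP R2, 2  (cmp 2,2)
JGT loop: not taken
after SUB R7, 12: R7=11-12=-1
halt.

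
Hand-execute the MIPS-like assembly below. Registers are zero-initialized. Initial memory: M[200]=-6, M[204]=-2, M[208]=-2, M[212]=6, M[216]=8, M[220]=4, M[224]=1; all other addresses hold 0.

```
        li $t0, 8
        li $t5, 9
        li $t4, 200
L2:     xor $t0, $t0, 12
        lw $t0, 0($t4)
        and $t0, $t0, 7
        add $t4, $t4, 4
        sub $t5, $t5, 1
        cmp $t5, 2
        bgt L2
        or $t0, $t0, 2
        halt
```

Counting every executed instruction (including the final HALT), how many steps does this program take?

$t0=8
$t5=9
$t4=200
$t0=8^12=4
$t0=M[200]=-6
$t0=(-6)&7=2
$t4=200+4=204
$t5=9-1=8
cmp $t5, 2  (cmp 8,2)
bgt L2: taken
$t0=2^12=14
$t0=M[204]=-2
$t0=(-2)&7=6
$t4=204+4=208
$t5=8-1=7
cmp $t5, 2  (cmp 7,2)
bgt L2: taken
$t0=6^12=10
$t0=M[208]=-2
$t0=(-2)&7=6
$t4=208+4=212
$t5=7-1=6
cmp $t5, 2  (cmp 6,2)
bgt L2: taken
$t0=6^12=10
$t0=M[212]=6
$t0=6&7=6
$t4=212+4=216
$t5=6-1=5
cmp $t5, 2  (cmp 5,2)
bgt L2: taken
$t0=6^12=10
$t0=M[216]=8
$t0=8&7=0
$t4=216+4=220
$t5=5-1=4
cmp $t5, 2  (cmp 4,2)
bgt L2: taken
$t0=0^12=12
$t0=M[220]=4
$t0=4&7=4
$t4=220+4=224
$t5=4-1=3
cmp $t5, 2  (cmp 3,2)
bgt L2: taken
$t0=4^12=8
$t0=M[224]=1
$t0=1&7=1
$t4=224+4=228
$t5=3-1=2
cmp $t5, 2  (cmp 2,2)
bgt L2: not taken
$t0=1|2=3
halt.
Total executed instructions: 54.

54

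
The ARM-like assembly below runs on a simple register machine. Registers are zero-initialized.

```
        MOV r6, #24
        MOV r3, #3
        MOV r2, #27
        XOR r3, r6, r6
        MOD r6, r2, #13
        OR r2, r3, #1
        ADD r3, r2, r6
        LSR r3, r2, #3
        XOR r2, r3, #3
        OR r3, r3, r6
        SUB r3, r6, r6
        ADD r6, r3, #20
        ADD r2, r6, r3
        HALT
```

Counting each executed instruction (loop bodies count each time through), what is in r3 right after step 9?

MOV r6, #24 → r6=24
MOV r3, #3 → r3=3
MOV r2, #27 → r2=27
XOR r3, r6, r6 → r3=24^24=0
MOD r6, r2, #13 → r6=27%13=1
OR r2, r3, #1 → r2=0|1=1
ADD r3, r2, r6 → r3=1+1=2
LSR r3, r2, #3 → r3=1>>3=0
XOR r2, r3, #3 → r2=0^3=3
After step 9: r3 = 0.

0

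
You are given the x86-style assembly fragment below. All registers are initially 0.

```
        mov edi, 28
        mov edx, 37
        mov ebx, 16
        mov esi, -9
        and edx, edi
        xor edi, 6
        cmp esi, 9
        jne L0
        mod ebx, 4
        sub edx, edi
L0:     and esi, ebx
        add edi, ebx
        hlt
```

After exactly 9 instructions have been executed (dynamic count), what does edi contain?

edi=28
edx=37
ebx=16
esi=-9
edx=37&28=4
edi=28^6=26
cmp esi, 9  (cmp -9,9)
jne L0: taken
esi=(-9)&16=16
After step 9: edi = 26.

26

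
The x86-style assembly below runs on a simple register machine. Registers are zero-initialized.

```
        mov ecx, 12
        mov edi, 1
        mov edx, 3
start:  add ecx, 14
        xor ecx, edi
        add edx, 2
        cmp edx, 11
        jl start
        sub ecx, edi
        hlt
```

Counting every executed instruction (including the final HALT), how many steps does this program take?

25

ecx=12
edi=1
edx=3
ecx=12+14=26
ecx=26^1=27
edx=3+2=5
cmp edx, 11  (cmp 5,11)
jl start: taken
ecx=27+14=41
ecx=41^1=40
edx=5+2=7
cmp edx, 11  (cmp 7,11)
jl start: taken
ecx=40+14=54
ecx=54^1=55
edx=7+2=9
cmp edx, 11  (cmp 9,11)
jl start: taken
ecx=55+14=69
ecx=69^1=68
edx=9+2=11
cmp edx, 11  (cmp 11,11)
jl start: not taken
ecx=68-1=67
halt.
Total executed instructions: 25.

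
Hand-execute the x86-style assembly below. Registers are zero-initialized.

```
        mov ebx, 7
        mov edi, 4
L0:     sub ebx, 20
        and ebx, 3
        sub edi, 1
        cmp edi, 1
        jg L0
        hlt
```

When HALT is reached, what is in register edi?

1

ebx=7
edi=4
ebx=7-20=-13
ebx=(-13)&3=3
edi=4-1=3
cmp edi, 1  (cmp 3,1)
jg L0: taken
ebx=3-20=-17
ebx=(-17)&3=3
edi=3-1=2
cmp edi, 1  (cmp 2,1)
jg L0: taken
ebx=3-20=-17
ebx=(-17)&3=3
edi=2-1=1
cmp edi, 1  (cmp 1,1)
jg L0: not taken
halt.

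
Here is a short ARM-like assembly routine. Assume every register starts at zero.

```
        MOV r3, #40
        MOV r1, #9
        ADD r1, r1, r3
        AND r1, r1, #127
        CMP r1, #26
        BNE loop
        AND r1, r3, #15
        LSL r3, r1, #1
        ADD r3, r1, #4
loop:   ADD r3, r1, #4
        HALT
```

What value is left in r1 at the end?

49

r3=40
r1=9
r1=9+40=49
r1=49&127=49
CMP r1, #26  (cmp 49,26)
BNE loop: taken
r3=49+4=53
halt.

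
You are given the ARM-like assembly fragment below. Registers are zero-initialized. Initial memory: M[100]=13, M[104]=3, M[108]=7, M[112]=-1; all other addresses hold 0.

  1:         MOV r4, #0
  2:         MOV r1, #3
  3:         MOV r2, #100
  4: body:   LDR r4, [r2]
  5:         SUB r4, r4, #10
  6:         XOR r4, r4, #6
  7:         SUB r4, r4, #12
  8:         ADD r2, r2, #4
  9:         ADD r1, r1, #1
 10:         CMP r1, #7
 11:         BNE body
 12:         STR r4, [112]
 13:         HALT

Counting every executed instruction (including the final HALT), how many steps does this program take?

37

after MOV r4, #0: r4=0
after MOV r1, #3: r1=3
after MOV r2, #100: r2=100
after LDR r4, [r2]: r4=M[100]=13
after SUB r4, r4, #10: r4=13-10=3
after XOR r4, r4, #6: r4=3^6=5
after SUB r4, r4, #12: r4=5-12=-7
after ADD r2, r2, #4: r2=100+4=104
after ADD r1, r1, #1: r1=3+1=4
CMP r1, #7  (cmp 4,7)
BNE body: taken
after LDR r4, [r2]: r4=M[104]=3
after SUB r4, r4, #10: r4=3-10=-7
after XOR r4, r4, #6: r4=(-7)^6=-1
after SUB r4, r4, #12: r4=(-1)-12=-13
after ADD r2, r2, #4: r2=104+4=108
after ADD r1, r1, #1: r1=4+1=5
CMP r1, #7  (cmp 5,7)
BNE body: taken
after LDR r4, [r2]: r4=M[108]=7
after SUB r4, r4, #10: r4=7-10=-3
after XOR r4, r4, #6: r4=(-3)^6=-5
after SUB r4, r4, #12: r4=(-5)-12=-17
after ADD r2, r2, #4: r2=108+4=112
after ADD r1, r1, #1: r1=5+1=6
CMP r1, #7  (cmp 6,7)
BNE body: taken
after LDR r4, [r2]: r4=M[112]=-1
after SUB r4, r4, #10: r4=(-1)-10=-11
after XOR r4, r4, #6: r4=(-11)^6=-13
after SUB r4, r4, #12: r4=(-13)-12=-25
after ADD r2, r2, #4: r2=112+4=116
after ADD r1, r1, #1: r1=6+1=7
CMP r1, #7  (cmp 7,7)
BNE body: not taken
STR r4, [112] → M[112]=-25
halt.
Total executed instructions: 37.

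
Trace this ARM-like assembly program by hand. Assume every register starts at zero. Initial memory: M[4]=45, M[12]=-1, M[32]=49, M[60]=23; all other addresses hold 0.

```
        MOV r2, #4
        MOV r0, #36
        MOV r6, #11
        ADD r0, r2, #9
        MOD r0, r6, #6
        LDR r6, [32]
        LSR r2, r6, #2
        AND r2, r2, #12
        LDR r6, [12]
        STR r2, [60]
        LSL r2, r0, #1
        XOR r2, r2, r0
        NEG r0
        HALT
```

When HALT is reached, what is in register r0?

-5

after MOV r2, #4: r2=4
after MOV r0, #36: r0=36
after MOV r6, #11: r6=11
after ADD r0, r2, #9: r0=4+9=13
after MOD r0, r6, #6: r0=11%6=5
after LDR r6, [32]: r6=M[32]=49
after LSR r2, r6, #2: r2=49>>2=12
after AND r2, r2, #12: r2=12&12=12
after LDR r6, [12]: r6=M[12]=-1
STR r2, [60] → M[60]=12
after LSL r2, r0, #1: r2=5<<1=10
after XOR r2, r2, r0: r2=10^5=15
after NEG r0: r0=-(5)=-5
halt.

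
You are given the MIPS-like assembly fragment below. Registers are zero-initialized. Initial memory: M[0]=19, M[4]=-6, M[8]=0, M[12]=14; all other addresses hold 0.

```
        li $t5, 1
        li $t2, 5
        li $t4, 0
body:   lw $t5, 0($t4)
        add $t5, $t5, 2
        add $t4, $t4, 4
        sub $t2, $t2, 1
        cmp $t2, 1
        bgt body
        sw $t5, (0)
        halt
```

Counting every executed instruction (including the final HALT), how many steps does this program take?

29

li $t5, 1 → $t5=1
li $t2, 5 → $t2=5
li $t4, 0 → $t4=0
lw $t5, 0($t4) → $t5=M[0]=19
add $t5, $t5, 2 → $t5=19+2=21
add $t4, $t4, 4 → $t4=0+4=4
sub $t2, $t2, 1 → $t2=5-1=4
cmp $t2, 1  (cmp 4,1)
bgt body: taken
lw $t5, 0($t4) → $t5=M[4]=-6
add $t5, $t5, 2 → $t5=(-6)+2=-4
add $t4, $t4, 4 → $t4=4+4=8
sub $t2, $t2, 1 → $t2=4-1=3
cmp $t2, 1  (cmp 3,1)
bgt body: taken
lw $t5, 0($t4) → $t5=M[8]=0
add $t5, $t5, 2 → $t5=0+2=2
add $t4, $t4, 4 → $t4=8+4=12
sub $t2, $t2, 1 → $t2=3-1=2
cmp $t2, 1  (cmp 2,1)
bgt body: taken
lw $t5, 0($t4) → $t5=M[12]=14
add $t5, $t5, 2 → $t5=14+2=16
add $t4, $t4, 4 → $t4=12+4=16
sub $t2, $t2, 1 → $t2=2-1=1
cmp $t2, 1  (cmp 1,1)
bgt body: not taken
sw $t5, (0) → M[0]=16
halt.
Total executed instructions: 29.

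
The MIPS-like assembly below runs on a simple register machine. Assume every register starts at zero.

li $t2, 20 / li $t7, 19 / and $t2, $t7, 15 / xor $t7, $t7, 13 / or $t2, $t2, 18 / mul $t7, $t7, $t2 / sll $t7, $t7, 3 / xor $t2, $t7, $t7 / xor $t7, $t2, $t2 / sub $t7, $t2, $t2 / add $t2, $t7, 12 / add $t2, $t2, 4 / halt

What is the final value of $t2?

16

li $t2, 20 → $t2=20
li $t7, 19 → $t7=19
and $t2, $t7, 15 → $t2=19&15=3
xor $t7, $t7, 13 → $t7=19^13=30
or $t2, $t2, 18 → $t2=3|18=19
mul $t7, $t7, $t2 → $t7=30*19=570
sll $t7, $t7, 3 → $t7=570<<3=4560
xor $t2, $t7, $t7 → $t2=4560^4560=0
xor $t7, $t2, $t2 → $t7=0^0=0
sub $t7, $t2, $t2 → $t7=0-0=0
add $t2, $t7, 12 → $t2=0+12=12
add $t2, $t2, 4 → $t2=12+4=16
halt.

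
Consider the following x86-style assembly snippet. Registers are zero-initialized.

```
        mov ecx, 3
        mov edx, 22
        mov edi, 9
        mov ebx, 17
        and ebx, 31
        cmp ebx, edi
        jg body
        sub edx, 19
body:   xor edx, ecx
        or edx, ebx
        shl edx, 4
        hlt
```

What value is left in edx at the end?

ecx=3
edx=22
edi=9
ebx=17
ebx=17&31=17
cmp ebx, edi  (cmp 17,9)
jg body: taken
edx=22^3=21
edx=21|17=21
edx=21<<4=336
halt.

336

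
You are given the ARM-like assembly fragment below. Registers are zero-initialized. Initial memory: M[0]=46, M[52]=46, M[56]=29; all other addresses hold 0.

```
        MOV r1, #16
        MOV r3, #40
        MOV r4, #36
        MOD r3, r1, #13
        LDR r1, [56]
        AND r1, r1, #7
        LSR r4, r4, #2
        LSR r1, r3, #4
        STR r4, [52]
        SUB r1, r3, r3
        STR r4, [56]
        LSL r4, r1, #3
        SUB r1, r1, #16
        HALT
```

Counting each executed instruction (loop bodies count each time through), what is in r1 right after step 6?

MOV r1, #16 → r1=16
MOV r3, #40 → r3=40
MOV r4, #36 → r4=36
MOD r3, r1, #13 → r3=16%13=3
LDR r1, [56] → r1=M[56]=29
AND r1, r1, #7 → r1=29&7=5
After step 6: r1 = 5.

5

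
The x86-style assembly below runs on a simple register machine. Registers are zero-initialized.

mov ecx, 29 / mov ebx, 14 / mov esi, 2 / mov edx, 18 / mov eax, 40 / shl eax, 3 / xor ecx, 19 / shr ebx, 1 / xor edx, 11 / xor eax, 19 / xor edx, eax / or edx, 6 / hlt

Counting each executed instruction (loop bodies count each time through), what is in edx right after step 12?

334

mov ecx, 29 → ecx=29
mov ebx, 14 → ebx=14
mov esi, 2 → esi=2
mov edx, 18 → edx=18
mov eax, 40 → eax=40
shl eax, 3 → eax=40<<3=320
xor ecx, 19 → ecx=29^19=14
shr ebx, 1 → ebx=14>>1=7
xor edx, 11 → edx=18^11=25
xor eax, 19 → eax=320^19=339
xor edx, eax → edx=25^339=330
or edx, 6 → edx=330|6=334
After step 12: edx = 334.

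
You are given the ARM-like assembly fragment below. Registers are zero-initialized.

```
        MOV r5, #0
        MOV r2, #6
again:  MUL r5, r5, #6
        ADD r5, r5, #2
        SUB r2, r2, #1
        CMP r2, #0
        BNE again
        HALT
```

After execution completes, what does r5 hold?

r5=0
r2=6
r5=0*6=0
r5=0+2=2
r2=6-1=5
CMP r2, #0  (cmp 5,0)
BNE again: taken
r5=2*6=12
r5=12+2=14
r2=5-1=4
CMP r2, #0  (cmp 4,0)
BNE again: taken
r5=14*6=84
r5=84+2=86
r2=4-1=3
CMP r2, #0  (cmp 3,0)
BNE again: taken
r5=86*6=516
r5=516+2=518
r2=3-1=2
CMP r2, #0  (cmp 2,0)
BNE again: taken
r5=518*6=3108
r5=3108+2=3110
r2=2-1=1
CMP r2, #0  (cmp 1,0)
BNE again: taken
r5=3110*6=18660
r5=18660+2=18662
r2=1-1=0
CMP r2, #0  (cmp 0,0)
BNE again: not taken
halt.

18662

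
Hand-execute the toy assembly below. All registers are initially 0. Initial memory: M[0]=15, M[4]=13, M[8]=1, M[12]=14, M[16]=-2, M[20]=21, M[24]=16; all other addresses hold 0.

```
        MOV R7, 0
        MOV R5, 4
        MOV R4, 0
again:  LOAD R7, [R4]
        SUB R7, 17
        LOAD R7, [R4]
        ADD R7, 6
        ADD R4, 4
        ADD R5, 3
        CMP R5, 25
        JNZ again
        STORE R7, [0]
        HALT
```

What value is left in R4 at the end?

28

after MOV R7, 0: R7=0
after MOV R5, 4: R5=4
after MOV R4, 0: R4=0
after LOAD R7, [R4]: R7=M[0]=15
after SUB R7, 17: R7=15-17=-2
after LOAD R7, [R4]: R7=M[0]=15
after ADD R7, 6: R7=15+6=21
after ADD R4, 4: R4=0+4=4
after ADD R5, 3: R5=4+3=7
CMP R5, 25  (cmp 7,25)
JNZ again: taken
after LOAD R7, [R4]: R7=M[4]=13
after SUB R7, 17: R7=13-17=-4
after LOAD R7, [R4]: R7=M[4]=13
after ADD R7, 6: R7=13+6=19
after ADD R4, 4: R4=4+4=8
after ADD R5, 3: R5=7+3=10
CMP R5, 25  (cmp 10,25)
JNZ again: taken
after LOAD R7, [R4]: R7=M[8]=1
after SUB R7, 17: R7=1-17=-16
after LOAD R7, [R4]: R7=M[8]=1
after ADD R7, 6: R7=1+6=7
after ADD R4, 4: R4=8+4=12
after ADD R5, 3: R5=10+3=13
CMP R5, 25  (cmp 13,25)
JNZ again: taken
after LOAD R7, [R4]: R7=M[12]=14
after SUB R7, 17: R7=14-17=-3
after LOAD R7, [R4]: R7=M[12]=14
after ADD R7, 6: R7=14+6=20
after ADD R4, 4: R4=12+4=16
after ADD R5, 3: R5=13+3=16
CMP R5, 25  (cmp 16,25)
JNZ again: taken
after LOAD R7, [R4]: R7=M[16]=-2
after SUB R7, 17: R7=(-2)-17=-19
after LOAD R7, [R4]: R7=M[16]=-2
after ADD R7, 6: R7=(-2)+6=4
after ADD R4, 4: R4=16+4=20
after ADD R5, 3: R5=16+3=19
CMP R5, 25  (cmp 19,25)
JNZ again: taken
after LOAD R7, [R4]: R7=M[20]=21
after SUB R7, 17: R7=21-17=4
after LOAD R7, [R4]: R7=M[20]=21
after ADD R7, 6: R7=21+6=27
after ADD R4, 4: R4=20+4=24
after ADD R5, 3: R5=19+3=22
CMP R5, 25  (cmp 22,25)
JNZ again: taken
after LOAD R7, [R4]: R7=M[24]=16
after SUB R7, 17: R7=16-17=-1
after LOAD R7, [R4]: R7=M[24]=16
after ADD R7, 6: R7=16+6=22
after ADD R4, 4: R4=24+4=28
after ADD R5, 3: R5=22+3=25
CMP R5, 25  (cmp 25,25)
JNZ again: not taken
STORE R7, [0] → M[0]=22
halt.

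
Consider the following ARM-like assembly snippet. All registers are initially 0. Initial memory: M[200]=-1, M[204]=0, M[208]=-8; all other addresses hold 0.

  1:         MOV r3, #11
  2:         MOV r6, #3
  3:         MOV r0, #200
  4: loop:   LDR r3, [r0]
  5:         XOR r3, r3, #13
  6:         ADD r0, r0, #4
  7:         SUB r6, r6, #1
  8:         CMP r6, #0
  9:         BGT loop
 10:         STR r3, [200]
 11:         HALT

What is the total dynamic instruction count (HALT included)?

MOV r3, #11 → r3=11
MOV r6, #3 → r6=3
MOV r0, #200 → r0=200
LDR r3, [r0] → r3=M[200]=-1
XOR r3, r3, #13 → r3=(-1)^13=-14
ADD r0, r0, #4 → r0=200+4=204
SUB r6, r6, #1 → r6=3-1=2
CMP r6, #0  (cmp 2,0)
BGT loop: taken
LDR r3, [r0] → r3=M[204]=0
XOR r3, r3, #13 → r3=0^13=13
ADD r0, r0, #4 → r0=204+4=208
SUB r6, r6, #1 → r6=2-1=1
CMP r6, #0  (cmp 1,0)
BGT loop: taken
LDR r3, [r0] → r3=M[208]=-8
XOR r3, r3, #13 → r3=(-8)^13=-11
ADD r0, r0, #4 → r0=208+4=212
SUB r6, r6, #1 → r6=1-1=0
CMP r6, #0  (cmp 0,0)
BGT loop: not taken
STR r3, [200] → M[200]=-11
halt.
Total executed instructions: 23.

23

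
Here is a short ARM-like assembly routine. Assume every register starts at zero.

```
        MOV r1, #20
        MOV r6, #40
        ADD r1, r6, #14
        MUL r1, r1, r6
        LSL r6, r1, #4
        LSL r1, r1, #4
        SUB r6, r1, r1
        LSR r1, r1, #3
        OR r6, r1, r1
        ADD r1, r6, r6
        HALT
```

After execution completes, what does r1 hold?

r1=20
r6=40
r1=40+14=54
r1=54*40=2160
r6=2160<<4=34560
r1=2160<<4=34560
r6=34560-34560=0
r1=34560>>3=4320
r6=4320|4320=4320
r1=4320+4320=8640
halt.

8640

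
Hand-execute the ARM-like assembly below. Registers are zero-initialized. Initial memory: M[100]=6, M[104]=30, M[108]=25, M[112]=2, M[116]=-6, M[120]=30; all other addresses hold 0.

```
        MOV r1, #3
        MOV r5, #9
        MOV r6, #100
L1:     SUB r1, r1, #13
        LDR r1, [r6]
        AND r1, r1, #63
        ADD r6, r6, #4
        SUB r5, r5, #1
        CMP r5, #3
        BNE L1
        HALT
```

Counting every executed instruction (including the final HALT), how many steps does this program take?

46

r1=3
r5=9
r6=100
r1=3-13=-10
r1=M[100]=6
r1=6&63=6
r6=100+4=104
r5=9-1=8
CMP r5, #3  (cmp 8,3)
BNE L1: taken
r1=6-13=-7
r1=M[104]=30
r1=30&63=30
r6=104+4=108
r5=8-1=7
CMP r5, #3  (cmp 7,3)
BNE L1: taken
r1=30-13=17
r1=M[108]=25
r1=25&63=25
r6=108+4=112
r5=7-1=6
CMP r5, #3  (cmp 6,3)
BNE L1: taken
r1=25-13=12
r1=M[112]=2
r1=2&63=2
r6=112+4=116
r5=6-1=5
CMP r5, #3  (cmp 5,3)
BNE L1: taken
r1=2-13=-11
r1=M[116]=-6
r1=(-6)&63=58
r6=116+4=120
r5=5-1=4
CMP r5, #3  (cmp 4,3)
BNE L1: taken
r1=58-13=45
r1=M[120]=30
r1=30&63=30
r6=120+4=124
r5=4-1=3
CMP r5, #3  (cmp 3,3)
BNE L1: not taken
halt.
Total executed instructions: 46.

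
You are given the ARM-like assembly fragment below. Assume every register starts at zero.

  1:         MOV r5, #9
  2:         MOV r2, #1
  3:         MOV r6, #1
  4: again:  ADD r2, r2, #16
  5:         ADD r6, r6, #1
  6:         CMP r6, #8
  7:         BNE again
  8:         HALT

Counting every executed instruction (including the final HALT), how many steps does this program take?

32

after MOV r5, #9: r5=9
after MOV r2, #1: r2=1
after MOV r6, #1: r6=1
after ADD r2, r2, #16: r2=1+16=17
after ADD r6, r6, #1: r6=1+1=2
CMP r6, #8  (cmp 2,8)
BNE again: taken
after ADD r2, r2, #16: r2=17+16=33
after ADD r6, r6, #1: r6=2+1=3
CMP r6, #8  (cmp 3,8)
BNE again: taken
after ADD r2, r2, #16: r2=33+16=49
after ADD r6, r6, #1: r6=3+1=4
CMP r6, #8  (cmp 4,8)
BNE again: taken
after ADD r2, r2, #16: r2=49+16=65
after ADD r6, r6, #1: r6=4+1=5
CMP r6, #8  (cmp 5,8)
BNE again: taken
after ADD r2, r2, #16: r2=65+16=81
after ADD r6, r6, #1: r6=5+1=6
CMP r6, #8  (cmp 6,8)
BNE again: taken
after ADD r2, r2, #16: r2=81+16=97
after ADD r6, r6, #1: r6=6+1=7
CMP r6, #8  (cmp 7,8)
BNE again: taken
after ADD r2, r2, #16: r2=97+16=113
after ADD r6, r6, #1: r6=7+1=8
CMP r6, #8  (cmp 8,8)
BNE again: not taken
halt.
Total executed instructions: 32.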